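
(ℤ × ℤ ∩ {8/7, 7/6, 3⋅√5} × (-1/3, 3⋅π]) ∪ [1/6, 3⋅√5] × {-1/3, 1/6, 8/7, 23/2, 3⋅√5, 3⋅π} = [1/6, 3⋅√5] × {-1/3, 1/6, 8/7, 23/2, 3⋅√5, 3⋅π}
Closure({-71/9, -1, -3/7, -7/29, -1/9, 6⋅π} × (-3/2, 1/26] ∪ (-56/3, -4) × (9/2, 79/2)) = ({-56/3, -4} × [9/2, 79/2]) ∪ ([-56/3, -4] × {9/2, 79/2}) ∪ ((-56/3, -4) × (9/2, 79/2)) ∪ ({-71/9, -1, -3/7, -7/29, -1/9, 6⋅π} × [-3/2, 1/26])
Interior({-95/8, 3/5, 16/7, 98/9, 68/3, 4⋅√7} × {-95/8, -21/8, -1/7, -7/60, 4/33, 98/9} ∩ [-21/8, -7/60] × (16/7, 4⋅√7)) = ∅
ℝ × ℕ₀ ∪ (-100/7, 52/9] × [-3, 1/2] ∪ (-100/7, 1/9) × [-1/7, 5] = (ℝ × ℕ₀) ∪ ((-100/7, 1/9) × [-1/7, 5]) ∪ ((-100/7, 52/9] × [-3, 1/2])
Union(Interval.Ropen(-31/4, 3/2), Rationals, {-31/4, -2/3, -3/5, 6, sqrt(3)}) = Union({sqrt(3)}, Interval(-31/4, 3/2), Rationals)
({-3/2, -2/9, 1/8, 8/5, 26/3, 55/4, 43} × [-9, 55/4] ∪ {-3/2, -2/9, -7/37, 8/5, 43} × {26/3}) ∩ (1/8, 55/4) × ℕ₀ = {8/5, 26/3} × {0, 1, …, 13}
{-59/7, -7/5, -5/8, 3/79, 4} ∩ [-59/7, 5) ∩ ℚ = {-59/7, -7/5, -5/8, 3/79, 4}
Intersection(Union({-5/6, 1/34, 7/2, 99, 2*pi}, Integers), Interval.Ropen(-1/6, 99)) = Union({1/34, 7/2, 2*pi}, Range(0, 99, 1))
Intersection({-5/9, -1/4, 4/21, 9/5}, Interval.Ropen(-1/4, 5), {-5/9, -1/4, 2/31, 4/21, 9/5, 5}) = {-1/4, 4/21, 9/5}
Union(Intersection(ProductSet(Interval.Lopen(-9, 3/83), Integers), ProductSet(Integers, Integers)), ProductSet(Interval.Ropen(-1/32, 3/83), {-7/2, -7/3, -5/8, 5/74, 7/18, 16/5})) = Union(ProductSet(Interval.Ropen(-1/32, 3/83), {-7/2, -7/3, -5/8, 5/74, 7/18, 16/5}), ProductSet(Range(-8, 1, 1), Integers))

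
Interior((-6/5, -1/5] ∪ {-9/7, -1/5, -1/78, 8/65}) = (-6/5, -1/5)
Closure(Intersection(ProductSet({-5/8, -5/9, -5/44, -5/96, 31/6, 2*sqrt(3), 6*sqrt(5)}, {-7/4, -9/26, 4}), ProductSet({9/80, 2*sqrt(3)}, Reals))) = ProductSet({2*sqrt(3)}, {-7/4, -9/26, 4})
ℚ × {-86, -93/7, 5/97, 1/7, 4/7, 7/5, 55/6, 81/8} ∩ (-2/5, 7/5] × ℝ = (ℚ ∩ (-2/5, 7/5]) × {-86, -93/7, 5/97, 1/7, 4/7, 7/5, 55/6, 81/8}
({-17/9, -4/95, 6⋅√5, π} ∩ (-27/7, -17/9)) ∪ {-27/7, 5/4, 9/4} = {-27/7, 5/4, 9/4}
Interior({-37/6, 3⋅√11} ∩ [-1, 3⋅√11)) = ∅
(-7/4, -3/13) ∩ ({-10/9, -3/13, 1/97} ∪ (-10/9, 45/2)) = [-10/9, -3/13)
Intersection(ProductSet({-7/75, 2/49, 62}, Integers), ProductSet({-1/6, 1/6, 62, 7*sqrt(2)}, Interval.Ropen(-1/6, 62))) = ProductSet({62}, Range(0, 62, 1))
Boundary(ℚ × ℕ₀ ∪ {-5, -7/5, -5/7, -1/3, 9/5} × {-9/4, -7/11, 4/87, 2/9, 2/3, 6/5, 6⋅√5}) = (ℝ × ℕ₀) ∪ ({-5, -7/5, -5/7, -1/3, 9/5} × {-9/4, -7/11, 4/87, 2/9, 2/3, 6/5, 6⋅√5})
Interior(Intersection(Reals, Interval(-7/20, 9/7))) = Interval.open(-7/20, 9/7)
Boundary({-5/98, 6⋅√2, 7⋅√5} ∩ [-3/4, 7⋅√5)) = {-5/98, 6⋅√2}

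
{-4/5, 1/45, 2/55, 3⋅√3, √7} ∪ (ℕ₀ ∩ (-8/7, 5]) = {-4/5, 1/45, 2/55, 3⋅√3, √7} ∪ {0, 1, …, 5}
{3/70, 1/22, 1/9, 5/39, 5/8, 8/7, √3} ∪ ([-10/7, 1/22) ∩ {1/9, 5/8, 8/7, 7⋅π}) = {3/70, 1/22, 1/9, 5/39, 5/8, 8/7, √3}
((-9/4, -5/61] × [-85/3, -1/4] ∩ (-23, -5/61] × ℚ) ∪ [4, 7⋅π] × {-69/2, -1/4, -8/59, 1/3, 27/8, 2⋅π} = ((-9/4, -5/61] × (ℚ ∩ [-85/3, -1/4])) ∪ ([4, 7⋅π] × {-69/2, -1/4, -8/59, 1/3, 27/8, 2⋅π})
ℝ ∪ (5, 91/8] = (-∞, ∞)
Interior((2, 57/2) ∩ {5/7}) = ∅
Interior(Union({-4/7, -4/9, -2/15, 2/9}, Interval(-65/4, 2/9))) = Interval.open(-65/4, 2/9)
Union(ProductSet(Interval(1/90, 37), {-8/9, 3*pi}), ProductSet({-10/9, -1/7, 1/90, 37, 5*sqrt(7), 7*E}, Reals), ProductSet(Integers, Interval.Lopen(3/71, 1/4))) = Union(ProductSet({-10/9, -1/7, 1/90, 37, 5*sqrt(7), 7*E}, Reals), ProductSet(Integers, Interval.Lopen(3/71, 1/4)), ProductSet(Interval(1/90, 37), {-8/9, 3*pi}))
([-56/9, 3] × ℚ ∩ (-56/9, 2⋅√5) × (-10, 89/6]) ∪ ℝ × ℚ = ℝ × ℚ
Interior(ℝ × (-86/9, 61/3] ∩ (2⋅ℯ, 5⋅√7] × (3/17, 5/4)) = (2⋅ℯ, 5⋅√7) × (3/17, 5/4)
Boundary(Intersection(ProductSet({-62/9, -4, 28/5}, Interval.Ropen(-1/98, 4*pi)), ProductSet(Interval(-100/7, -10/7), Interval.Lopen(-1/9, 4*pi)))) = ProductSet({-62/9, -4}, Interval(-1/98, 4*pi))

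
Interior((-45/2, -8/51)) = (-45/2, -8/51)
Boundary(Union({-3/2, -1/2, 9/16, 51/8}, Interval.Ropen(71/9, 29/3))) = {-3/2, -1/2, 9/16, 51/8, 71/9, 29/3}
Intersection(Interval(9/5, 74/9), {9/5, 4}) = {9/5, 4}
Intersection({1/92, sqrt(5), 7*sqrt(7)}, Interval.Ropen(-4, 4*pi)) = {1/92, sqrt(5)}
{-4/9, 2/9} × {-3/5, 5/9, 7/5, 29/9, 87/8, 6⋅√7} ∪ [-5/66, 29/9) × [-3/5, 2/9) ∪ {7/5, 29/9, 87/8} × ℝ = ({7/5, 29/9, 87/8} × ℝ) ∪ ([-5/66, 29/9) × [-3/5, 2/9)) ∪ ({-4/9, 2/9} × {-3/5, 5/9, 7/5, 29/9, 87/8, 6⋅√7})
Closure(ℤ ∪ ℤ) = ℤ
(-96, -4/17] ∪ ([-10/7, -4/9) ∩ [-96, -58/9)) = (-96, -4/17]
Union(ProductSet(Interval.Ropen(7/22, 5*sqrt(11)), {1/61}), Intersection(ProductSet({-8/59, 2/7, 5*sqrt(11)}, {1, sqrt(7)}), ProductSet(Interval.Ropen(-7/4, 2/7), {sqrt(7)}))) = Union(ProductSet({-8/59}, {sqrt(7)}), ProductSet(Interval.Ropen(7/22, 5*sqrt(11)), {1/61}))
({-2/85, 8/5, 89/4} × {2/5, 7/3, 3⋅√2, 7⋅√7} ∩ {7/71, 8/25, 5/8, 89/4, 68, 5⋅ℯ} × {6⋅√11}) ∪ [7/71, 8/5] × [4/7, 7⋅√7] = [7/71, 8/5] × [4/7, 7⋅√7]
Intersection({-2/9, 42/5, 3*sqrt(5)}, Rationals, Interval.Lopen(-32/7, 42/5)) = {-2/9, 42/5}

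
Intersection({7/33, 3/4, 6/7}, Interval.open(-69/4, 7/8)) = {7/33, 3/4, 6/7}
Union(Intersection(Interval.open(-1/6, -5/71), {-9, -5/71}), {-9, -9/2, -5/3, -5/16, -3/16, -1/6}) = {-9, -9/2, -5/3, -5/16, -3/16, -1/6}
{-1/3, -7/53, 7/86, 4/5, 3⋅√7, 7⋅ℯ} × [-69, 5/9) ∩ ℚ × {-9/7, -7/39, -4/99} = {-1/3, -7/53, 7/86, 4/5} × {-9/7, -7/39, -4/99}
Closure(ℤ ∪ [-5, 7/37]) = ℤ ∪ [-5, 7/37]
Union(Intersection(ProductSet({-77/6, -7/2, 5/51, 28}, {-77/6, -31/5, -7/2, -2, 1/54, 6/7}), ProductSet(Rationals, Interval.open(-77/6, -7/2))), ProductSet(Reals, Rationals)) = ProductSet(Reals, Rationals)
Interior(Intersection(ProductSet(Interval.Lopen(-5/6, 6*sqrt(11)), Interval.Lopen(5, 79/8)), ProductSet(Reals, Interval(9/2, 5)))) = EmptySet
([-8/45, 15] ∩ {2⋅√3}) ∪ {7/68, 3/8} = {7/68, 3/8, 2⋅√3}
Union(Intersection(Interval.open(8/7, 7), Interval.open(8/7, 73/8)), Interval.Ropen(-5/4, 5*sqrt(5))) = Interval.Ropen(-5/4, 5*sqrt(5))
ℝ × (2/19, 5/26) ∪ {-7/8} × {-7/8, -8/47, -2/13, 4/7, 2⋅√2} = (ℝ × (2/19, 5/26)) ∪ ({-7/8} × {-7/8, -8/47, -2/13, 4/7, 2⋅√2})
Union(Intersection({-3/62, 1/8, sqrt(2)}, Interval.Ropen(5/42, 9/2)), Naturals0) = Union({1/8, sqrt(2)}, Naturals0)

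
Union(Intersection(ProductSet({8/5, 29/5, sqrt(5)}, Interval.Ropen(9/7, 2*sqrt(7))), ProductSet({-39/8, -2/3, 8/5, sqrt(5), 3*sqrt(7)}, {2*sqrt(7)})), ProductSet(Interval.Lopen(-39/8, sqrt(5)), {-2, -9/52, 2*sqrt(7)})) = ProductSet(Interval.Lopen(-39/8, sqrt(5)), {-2, -9/52, 2*sqrt(7)})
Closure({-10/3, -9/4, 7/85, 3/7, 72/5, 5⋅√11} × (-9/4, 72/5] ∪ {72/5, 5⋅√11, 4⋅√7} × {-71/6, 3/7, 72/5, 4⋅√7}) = ({-10/3, -9/4, 7/85, 3/7, 72/5, 5⋅√11} × [-9/4, 72/5]) ∪ ({72/5, 5⋅√11, 4⋅√7} × {-71/6, 3/7, 72/5, 4⋅√7})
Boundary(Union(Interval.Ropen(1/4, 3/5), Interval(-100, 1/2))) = {-100, 3/5}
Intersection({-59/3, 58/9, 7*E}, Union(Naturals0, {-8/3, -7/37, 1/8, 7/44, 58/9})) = {58/9}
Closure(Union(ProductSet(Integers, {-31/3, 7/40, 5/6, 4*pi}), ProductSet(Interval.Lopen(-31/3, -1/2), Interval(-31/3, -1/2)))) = Union(ProductSet(Integers, {-31/3, 7/40, 5/6, 4*pi}), ProductSet(Interval(-31/3, -1/2), Interval(-31/3, -1/2)))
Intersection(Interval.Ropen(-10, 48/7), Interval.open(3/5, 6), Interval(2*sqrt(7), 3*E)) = Interval.Ropen(2*sqrt(7), 6)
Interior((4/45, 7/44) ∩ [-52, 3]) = (4/45, 7/44)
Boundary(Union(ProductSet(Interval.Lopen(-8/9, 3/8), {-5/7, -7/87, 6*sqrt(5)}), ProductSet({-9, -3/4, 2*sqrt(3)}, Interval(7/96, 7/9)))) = Union(ProductSet({-9, -3/4, 2*sqrt(3)}, Interval(7/96, 7/9)), ProductSet(Interval(-8/9, 3/8), {-5/7, -7/87, 6*sqrt(5)}))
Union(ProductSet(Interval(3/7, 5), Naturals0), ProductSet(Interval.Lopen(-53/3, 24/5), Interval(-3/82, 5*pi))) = Union(ProductSet(Interval.Lopen(-53/3, 24/5), Interval(-3/82, 5*pi)), ProductSet(Interval(3/7, 5), Naturals0))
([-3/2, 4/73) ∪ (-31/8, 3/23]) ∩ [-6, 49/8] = (-31/8, 3/23]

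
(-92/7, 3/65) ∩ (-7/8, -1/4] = (-7/8, -1/4]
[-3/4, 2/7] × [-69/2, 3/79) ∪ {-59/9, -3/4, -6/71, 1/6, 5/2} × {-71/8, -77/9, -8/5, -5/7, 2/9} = ([-3/4, 2/7] × [-69/2, 3/79)) ∪ ({-59/9, -3/4, -6/71, 1/6, 5/2} × {-71/8, -77/9, -8/5, -5/7, 2/9})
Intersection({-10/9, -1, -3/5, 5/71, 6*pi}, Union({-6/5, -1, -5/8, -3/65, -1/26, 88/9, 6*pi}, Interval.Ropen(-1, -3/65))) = {-1, -3/5, 6*pi}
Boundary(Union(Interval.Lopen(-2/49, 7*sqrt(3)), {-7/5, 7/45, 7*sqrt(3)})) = {-7/5, -2/49, 7*sqrt(3)}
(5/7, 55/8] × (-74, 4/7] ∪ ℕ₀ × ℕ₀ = (ℕ₀ × ℕ₀) ∪ ((5/7, 55/8] × (-74, 4/7])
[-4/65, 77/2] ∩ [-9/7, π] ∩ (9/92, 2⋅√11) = (9/92, π]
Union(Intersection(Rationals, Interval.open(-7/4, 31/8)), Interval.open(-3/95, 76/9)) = Union(Intersection(Interval.open(-7/4, 31/8), Rationals), Interval.Ropen(-3/95, 76/9))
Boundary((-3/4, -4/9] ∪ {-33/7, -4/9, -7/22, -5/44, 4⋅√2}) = {-33/7, -3/4, -4/9, -7/22, -5/44, 4⋅√2}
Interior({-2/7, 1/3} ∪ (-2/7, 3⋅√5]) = (-2/7, 3⋅√5)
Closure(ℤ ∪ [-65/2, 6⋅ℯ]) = ℤ ∪ [-65/2, 6⋅ℯ]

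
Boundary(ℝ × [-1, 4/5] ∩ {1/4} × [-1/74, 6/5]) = {1/4} × [-1/74, 4/5]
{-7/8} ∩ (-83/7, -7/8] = {-7/8}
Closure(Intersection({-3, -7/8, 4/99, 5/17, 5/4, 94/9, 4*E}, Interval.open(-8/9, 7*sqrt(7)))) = {-7/8, 4/99, 5/17, 5/4, 94/9, 4*E}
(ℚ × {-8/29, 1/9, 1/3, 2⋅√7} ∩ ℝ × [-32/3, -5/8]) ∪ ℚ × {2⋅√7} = ℚ × {2⋅√7}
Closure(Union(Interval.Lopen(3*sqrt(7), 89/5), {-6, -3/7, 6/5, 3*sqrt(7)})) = Union({-6, -3/7, 6/5}, Interval(3*sqrt(7), 89/5))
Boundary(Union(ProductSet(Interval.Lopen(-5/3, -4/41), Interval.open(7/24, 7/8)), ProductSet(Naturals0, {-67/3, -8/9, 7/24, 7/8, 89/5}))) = Union(ProductSet({-5/3, -4/41}, Interval(7/24, 7/8)), ProductSet(Interval(-5/3, -4/41), {7/24, 7/8}), ProductSet(Naturals0, {-67/3, -8/9, 7/24, 7/8, 89/5}))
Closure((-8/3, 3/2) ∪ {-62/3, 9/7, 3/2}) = {-62/3} ∪ [-8/3, 3/2]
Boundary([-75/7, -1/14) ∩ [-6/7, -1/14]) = {-6/7, -1/14}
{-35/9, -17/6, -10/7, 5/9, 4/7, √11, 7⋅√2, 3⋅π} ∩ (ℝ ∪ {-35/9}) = {-35/9, -17/6, -10/7, 5/9, 4/7, √11, 7⋅√2, 3⋅π}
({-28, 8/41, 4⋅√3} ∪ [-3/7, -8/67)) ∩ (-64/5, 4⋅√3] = [-3/7, -8/67) ∪ {8/41, 4⋅√3}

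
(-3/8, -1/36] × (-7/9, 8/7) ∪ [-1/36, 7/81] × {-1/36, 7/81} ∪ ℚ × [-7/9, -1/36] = (ℚ × [-7/9, -1/36]) ∪ ([-1/36, 7/81] × {-1/36, 7/81}) ∪ ((-3/8, -1/36] × (-7/9, 8/7))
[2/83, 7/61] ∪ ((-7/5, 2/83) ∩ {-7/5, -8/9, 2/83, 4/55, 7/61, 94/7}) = {-8/9} ∪ [2/83, 7/61]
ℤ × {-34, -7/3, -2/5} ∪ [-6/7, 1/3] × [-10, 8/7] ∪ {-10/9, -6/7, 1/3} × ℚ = ({-10/9, -6/7, 1/3} × ℚ) ∪ (ℤ × {-34, -7/3, -2/5}) ∪ ([-6/7, 1/3] × [-10, 8/7])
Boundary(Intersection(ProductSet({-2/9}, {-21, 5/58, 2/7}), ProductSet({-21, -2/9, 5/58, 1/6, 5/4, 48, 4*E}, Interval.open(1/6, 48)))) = ProductSet({-2/9}, {2/7})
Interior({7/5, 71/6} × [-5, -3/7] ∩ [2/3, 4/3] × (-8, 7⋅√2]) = ∅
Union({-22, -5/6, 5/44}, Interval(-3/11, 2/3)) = Union({-22, -5/6}, Interval(-3/11, 2/3))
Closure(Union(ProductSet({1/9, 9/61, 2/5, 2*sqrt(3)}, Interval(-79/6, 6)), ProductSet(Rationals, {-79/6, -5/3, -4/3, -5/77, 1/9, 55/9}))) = Union(ProductSet({1/9, 9/61, 2/5, 2*sqrt(3)}, Interval(-79/6, 6)), ProductSet(Reals, {-79/6, -5/3, -4/3, -5/77, 1/9, 55/9}))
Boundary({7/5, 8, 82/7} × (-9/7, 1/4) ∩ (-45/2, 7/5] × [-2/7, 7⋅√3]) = {7/5} × [-2/7, 1/4]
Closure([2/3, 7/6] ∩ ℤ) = {1}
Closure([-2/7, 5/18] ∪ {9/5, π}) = [-2/7, 5/18] ∪ {9/5, π}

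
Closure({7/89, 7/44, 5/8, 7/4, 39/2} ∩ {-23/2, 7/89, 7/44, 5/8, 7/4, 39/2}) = {7/89, 7/44, 5/8, 7/4, 39/2}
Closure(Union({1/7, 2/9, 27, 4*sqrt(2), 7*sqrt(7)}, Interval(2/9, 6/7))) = Union({1/7, 27, 4*sqrt(2), 7*sqrt(7)}, Interval(2/9, 6/7))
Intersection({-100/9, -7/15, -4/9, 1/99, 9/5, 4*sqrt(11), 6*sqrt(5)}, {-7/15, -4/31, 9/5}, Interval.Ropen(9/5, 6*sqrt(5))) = {9/5}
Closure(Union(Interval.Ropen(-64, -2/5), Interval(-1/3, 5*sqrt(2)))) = Union(Interval(-64, -2/5), Interval(-1/3, 5*sqrt(2)))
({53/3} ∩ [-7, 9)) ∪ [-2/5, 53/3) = [-2/5, 53/3)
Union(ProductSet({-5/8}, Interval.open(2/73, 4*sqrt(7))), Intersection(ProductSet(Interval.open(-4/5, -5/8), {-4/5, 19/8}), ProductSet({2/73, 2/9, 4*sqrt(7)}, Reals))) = ProductSet({-5/8}, Interval.open(2/73, 4*sqrt(7)))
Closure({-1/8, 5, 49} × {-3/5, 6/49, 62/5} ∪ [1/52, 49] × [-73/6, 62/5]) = ({-1/8, 5, 49} × {-3/5, 6/49, 62/5}) ∪ ([1/52, 49] × [-73/6, 62/5])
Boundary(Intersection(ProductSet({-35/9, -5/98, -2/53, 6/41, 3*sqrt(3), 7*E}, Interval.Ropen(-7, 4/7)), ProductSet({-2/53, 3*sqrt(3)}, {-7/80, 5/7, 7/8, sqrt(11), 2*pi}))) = ProductSet({-2/53, 3*sqrt(3)}, {-7/80})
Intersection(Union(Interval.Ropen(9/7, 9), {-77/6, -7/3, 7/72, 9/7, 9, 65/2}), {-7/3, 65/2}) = {-7/3, 65/2}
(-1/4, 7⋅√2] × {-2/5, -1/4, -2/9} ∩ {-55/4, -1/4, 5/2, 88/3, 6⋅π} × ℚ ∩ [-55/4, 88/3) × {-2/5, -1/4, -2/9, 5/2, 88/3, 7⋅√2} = {5/2} × {-2/5, -1/4, -2/9}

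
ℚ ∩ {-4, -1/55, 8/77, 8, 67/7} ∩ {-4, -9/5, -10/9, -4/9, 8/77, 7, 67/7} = {-4, 8/77, 67/7}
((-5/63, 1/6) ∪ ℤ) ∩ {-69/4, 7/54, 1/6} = {7/54}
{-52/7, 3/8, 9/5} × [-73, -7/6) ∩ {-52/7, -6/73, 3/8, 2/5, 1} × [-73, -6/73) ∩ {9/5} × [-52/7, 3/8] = ∅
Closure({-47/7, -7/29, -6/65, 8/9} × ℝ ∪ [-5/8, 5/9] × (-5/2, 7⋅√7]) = ({-47/7, -7/29, -6/65, 8/9} × (-∞, ∞)) ∪ ([-5/8, 5/9] × [-5/2, 7⋅√7])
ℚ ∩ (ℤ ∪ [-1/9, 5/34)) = ℤ ∪ (ℚ ∩ [-1/9, 5/34))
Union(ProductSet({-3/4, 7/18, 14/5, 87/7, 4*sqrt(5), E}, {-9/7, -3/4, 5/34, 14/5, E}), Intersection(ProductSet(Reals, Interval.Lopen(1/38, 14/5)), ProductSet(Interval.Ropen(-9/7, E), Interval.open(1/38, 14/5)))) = Union(ProductSet({-3/4, 7/18, 14/5, 87/7, 4*sqrt(5), E}, {-9/7, -3/4, 5/34, 14/5, E}), ProductSet(Interval.Ropen(-9/7, E), Interval.open(1/38, 14/5)))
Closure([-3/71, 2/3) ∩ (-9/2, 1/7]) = [-3/71, 1/7]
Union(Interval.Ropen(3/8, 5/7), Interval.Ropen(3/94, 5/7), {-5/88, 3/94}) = Union({-5/88}, Interval.Ropen(3/94, 5/7))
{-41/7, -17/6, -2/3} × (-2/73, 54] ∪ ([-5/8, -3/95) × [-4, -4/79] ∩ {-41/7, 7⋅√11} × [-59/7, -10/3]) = {-41/7, -17/6, -2/3} × (-2/73, 54]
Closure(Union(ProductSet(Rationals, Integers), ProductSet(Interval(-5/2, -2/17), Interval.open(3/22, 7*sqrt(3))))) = Union(ProductSet(Interval(-5/2, -2/17), Interval(3/22, 7*sqrt(3))), ProductSet(Reals, Complement(Integers, Interval.open(3/22, 7*sqrt(3)))), ProductSet(Union(Interval(-oo, -5/2), Interval(-2/17, oo), Rationals), Integers))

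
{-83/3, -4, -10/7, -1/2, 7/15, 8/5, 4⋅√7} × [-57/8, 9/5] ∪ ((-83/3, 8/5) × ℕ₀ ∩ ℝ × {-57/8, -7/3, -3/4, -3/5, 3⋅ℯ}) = {-83/3, -4, -10/7, -1/2, 7/15, 8/5, 4⋅√7} × [-57/8, 9/5]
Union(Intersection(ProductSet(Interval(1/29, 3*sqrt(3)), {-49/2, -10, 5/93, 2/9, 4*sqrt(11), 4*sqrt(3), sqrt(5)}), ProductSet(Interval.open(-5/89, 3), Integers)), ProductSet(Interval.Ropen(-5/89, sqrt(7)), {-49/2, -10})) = Union(ProductSet(Interval.Ropen(-5/89, sqrt(7)), {-49/2, -10}), ProductSet(Interval.Ropen(1/29, 3), {-10}))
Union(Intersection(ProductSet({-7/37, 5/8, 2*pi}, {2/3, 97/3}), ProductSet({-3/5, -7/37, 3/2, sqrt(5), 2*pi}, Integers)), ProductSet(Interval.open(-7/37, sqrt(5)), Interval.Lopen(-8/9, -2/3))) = ProductSet(Interval.open(-7/37, sqrt(5)), Interval.Lopen(-8/9, -2/3))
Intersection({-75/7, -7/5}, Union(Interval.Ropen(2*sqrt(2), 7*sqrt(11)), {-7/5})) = {-7/5}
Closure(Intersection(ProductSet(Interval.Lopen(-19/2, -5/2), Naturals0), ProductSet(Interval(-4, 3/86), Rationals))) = ProductSet(Interval(-4, -5/2), Naturals0)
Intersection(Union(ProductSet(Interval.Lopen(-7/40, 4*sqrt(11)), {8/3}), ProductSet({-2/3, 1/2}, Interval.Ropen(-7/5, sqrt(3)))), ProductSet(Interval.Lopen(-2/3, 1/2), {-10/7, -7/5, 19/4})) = ProductSet({1/2}, {-7/5})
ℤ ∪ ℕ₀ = ℤ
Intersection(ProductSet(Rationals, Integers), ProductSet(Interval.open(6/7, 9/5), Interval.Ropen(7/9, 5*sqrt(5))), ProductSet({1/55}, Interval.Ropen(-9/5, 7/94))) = EmptySet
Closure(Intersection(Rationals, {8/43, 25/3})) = {8/43, 25/3}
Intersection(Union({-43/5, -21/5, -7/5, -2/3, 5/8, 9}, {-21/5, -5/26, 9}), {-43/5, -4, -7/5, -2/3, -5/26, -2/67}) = {-43/5, -7/5, -2/3, -5/26}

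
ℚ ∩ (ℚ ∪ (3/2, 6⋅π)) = ℚ ∪ (ℚ ∩ [3/2, 6⋅π))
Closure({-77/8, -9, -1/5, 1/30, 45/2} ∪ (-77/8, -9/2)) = [-77/8, -9/2] ∪ {-1/5, 1/30, 45/2}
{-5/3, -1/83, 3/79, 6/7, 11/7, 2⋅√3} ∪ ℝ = ℝ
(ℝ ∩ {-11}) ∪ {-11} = {-11}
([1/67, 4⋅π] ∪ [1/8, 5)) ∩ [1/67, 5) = [1/67, 5)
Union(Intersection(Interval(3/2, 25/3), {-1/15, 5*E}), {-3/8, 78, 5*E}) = {-3/8, 78, 5*E}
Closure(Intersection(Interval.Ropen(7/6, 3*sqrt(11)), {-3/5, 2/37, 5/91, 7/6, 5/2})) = {7/6, 5/2}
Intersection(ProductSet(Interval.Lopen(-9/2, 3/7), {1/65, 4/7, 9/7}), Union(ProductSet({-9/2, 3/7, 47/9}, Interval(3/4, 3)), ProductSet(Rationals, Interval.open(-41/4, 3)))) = ProductSet(Intersection(Interval.Lopen(-9/2, 3/7), Rationals), {1/65, 4/7, 9/7})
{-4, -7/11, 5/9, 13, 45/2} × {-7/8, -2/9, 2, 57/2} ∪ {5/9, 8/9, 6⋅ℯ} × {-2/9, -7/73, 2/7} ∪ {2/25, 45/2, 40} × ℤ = ({2/25, 45/2, 40} × ℤ) ∪ ({5/9, 8/9, 6⋅ℯ} × {-2/9, -7/73, 2/7}) ∪ ({-4, -7/11, 5/9, 13, 45/2} × {-7/8, -2/9, 2, 57/2})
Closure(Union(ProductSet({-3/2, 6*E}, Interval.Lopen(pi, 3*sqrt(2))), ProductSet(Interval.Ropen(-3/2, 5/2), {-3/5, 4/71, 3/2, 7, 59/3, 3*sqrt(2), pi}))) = Union(ProductSet({-3/2, 6*E}, Interval(pi, 3*sqrt(2))), ProductSet(Interval(-3/2, 5/2), {-3/5, 4/71, 3/2, 7, 59/3, 3*sqrt(2), pi}))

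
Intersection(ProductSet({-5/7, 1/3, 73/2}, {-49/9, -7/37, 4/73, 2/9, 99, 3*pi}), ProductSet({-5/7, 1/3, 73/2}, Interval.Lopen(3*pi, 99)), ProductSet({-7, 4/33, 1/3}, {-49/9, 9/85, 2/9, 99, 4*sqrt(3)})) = ProductSet({1/3}, {99})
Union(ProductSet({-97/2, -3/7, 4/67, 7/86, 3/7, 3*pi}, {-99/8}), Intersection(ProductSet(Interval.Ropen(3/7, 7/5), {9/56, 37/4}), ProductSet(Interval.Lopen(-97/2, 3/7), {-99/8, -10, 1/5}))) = ProductSet({-97/2, -3/7, 4/67, 7/86, 3/7, 3*pi}, {-99/8})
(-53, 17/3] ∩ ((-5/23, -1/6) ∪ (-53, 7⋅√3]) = (-53, 17/3]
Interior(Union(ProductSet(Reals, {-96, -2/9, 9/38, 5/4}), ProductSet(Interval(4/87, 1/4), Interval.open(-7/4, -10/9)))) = ProductSet(Interval.open(4/87, 1/4), Interval.open(-7/4, -10/9))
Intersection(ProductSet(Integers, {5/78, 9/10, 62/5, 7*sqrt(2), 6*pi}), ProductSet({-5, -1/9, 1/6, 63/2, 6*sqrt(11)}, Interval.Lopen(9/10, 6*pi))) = ProductSet({-5}, {62/5, 7*sqrt(2), 6*pi})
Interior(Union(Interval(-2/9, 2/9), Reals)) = Interval(-oo, oo)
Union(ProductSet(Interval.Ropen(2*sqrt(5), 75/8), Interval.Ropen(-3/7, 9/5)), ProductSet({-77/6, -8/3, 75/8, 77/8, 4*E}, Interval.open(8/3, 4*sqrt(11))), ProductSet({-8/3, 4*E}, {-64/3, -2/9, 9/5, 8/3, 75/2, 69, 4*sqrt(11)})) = Union(ProductSet({-8/3, 4*E}, {-64/3, -2/9, 9/5, 8/3, 75/2, 69, 4*sqrt(11)}), ProductSet({-77/6, -8/3, 75/8, 77/8, 4*E}, Interval.open(8/3, 4*sqrt(11))), ProductSet(Interval.Ropen(2*sqrt(5), 75/8), Interval.Ropen(-3/7, 9/5)))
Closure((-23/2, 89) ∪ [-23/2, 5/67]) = [-23/2, 89]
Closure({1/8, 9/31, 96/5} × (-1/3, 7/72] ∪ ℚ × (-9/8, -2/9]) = (ℝ × [-9/8, -2/9]) ∪ ({1/8, 9/31, 96/5} × [-1/3, 7/72])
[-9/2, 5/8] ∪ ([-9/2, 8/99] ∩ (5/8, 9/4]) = [-9/2, 5/8]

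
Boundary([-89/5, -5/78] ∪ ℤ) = {-89/5, -5/78} ∪ (ℤ \ (-89/5, -5/78))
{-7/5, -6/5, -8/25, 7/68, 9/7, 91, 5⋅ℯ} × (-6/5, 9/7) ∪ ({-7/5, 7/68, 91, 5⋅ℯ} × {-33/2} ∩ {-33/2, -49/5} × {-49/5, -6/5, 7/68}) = {-7/5, -6/5, -8/25, 7/68, 9/7, 91, 5⋅ℯ} × (-6/5, 9/7)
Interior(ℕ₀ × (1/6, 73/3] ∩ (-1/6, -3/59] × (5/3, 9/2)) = ∅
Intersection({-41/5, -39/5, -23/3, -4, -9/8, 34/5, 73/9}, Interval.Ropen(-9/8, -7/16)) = {-9/8}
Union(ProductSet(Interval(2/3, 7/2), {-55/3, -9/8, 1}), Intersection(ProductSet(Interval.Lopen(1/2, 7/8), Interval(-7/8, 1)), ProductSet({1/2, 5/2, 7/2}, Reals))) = ProductSet(Interval(2/3, 7/2), {-55/3, -9/8, 1})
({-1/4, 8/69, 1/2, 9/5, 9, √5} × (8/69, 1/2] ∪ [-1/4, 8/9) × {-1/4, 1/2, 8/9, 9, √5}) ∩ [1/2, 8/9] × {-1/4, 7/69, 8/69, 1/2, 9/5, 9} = [1/2, 8/9) × {-1/4, 1/2, 9}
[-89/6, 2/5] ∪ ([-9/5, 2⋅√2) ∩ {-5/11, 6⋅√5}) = [-89/6, 2/5]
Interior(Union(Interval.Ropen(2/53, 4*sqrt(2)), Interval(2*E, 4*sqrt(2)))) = Interval.open(2/53, 4*sqrt(2))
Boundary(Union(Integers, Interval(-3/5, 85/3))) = Union(Complement(Integers, Interval.open(-3/5, 85/3)), {-3/5, 85/3})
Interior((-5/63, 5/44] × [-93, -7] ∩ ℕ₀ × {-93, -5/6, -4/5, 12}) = ∅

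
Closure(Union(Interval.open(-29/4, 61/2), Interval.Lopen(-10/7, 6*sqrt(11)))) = Interval(-29/4, 61/2)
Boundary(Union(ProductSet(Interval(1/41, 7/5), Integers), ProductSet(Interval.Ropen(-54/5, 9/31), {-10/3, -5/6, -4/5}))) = Union(ProductSet(Interval(-54/5, 9/31), {-10/3, -5/6, -4/5}), ProductSet(Interval(1/41, 7/5), Integers))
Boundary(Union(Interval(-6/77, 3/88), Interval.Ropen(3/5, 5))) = {-6/77, 3/88, 3/5, 5}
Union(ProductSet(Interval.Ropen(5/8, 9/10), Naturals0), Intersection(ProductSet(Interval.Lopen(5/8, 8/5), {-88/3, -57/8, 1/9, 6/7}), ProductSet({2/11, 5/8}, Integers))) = ProductSet(Interval.Ropen(5/8, 9/10), Naturals0)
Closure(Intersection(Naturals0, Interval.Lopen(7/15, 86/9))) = Range(1, 10, 1)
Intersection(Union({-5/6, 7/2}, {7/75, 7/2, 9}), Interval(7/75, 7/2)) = {7/75, 7/2}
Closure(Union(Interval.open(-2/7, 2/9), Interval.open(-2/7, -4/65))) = Interval(-2/7, 2/9)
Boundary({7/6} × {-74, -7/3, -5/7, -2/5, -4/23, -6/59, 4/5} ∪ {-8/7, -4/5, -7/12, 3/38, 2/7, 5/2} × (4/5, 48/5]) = ({7/6} × {-74, -7/3, -5/7, -2/5, -4/23, -6/59, 4/5}) ∪ ({-8/7, -4/5, -7/12, 3/38, 2/7, 5/2} × [4/5, 48/5])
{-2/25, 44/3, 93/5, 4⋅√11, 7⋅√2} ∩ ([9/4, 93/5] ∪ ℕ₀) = {44/3, 93/5, 4⋅√11, 7⋅√2}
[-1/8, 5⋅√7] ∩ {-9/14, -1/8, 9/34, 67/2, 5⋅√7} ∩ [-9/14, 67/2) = {-1/8, 9/34, 5⋅√7}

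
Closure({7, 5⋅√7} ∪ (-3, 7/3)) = [-3, 7/3] ∪ {7, 5⋅√7}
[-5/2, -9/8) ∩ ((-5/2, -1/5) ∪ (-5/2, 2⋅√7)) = (-5/2, -9/8)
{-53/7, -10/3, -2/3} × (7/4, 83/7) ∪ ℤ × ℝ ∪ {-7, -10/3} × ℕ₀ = (ℤ × ℝ) ∪ ({-7, -10/3} × ℕ₀) ∪ ({-53/7, -10/3, -2/3} × (7/4, 83/7))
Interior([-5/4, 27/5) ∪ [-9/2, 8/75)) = (-9/2, 27/5)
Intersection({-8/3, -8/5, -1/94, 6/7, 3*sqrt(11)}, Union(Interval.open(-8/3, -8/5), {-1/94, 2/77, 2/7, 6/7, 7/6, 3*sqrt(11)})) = {-1/94, 6/7, 3*sqrt(11)}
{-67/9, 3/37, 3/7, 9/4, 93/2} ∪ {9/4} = {-67/9, 3/37, 3/7, 9/4, 93/2}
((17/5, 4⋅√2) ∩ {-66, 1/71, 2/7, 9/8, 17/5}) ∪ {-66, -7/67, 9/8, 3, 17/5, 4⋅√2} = {-66, -7/67, 9/8, 3, 17/5, 4⋅√2}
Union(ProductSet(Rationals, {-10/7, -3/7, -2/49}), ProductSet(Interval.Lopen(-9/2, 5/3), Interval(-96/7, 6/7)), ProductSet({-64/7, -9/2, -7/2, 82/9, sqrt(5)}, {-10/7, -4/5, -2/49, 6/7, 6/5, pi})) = Union(ProductSet({-64/7, -9/2, -7/2, 82/9, sqrt(5)}, {-10/7, -4/5, -2/49, 6/7, 6/5, pi}), ProductSet(Interval.Lopen(-9/2, 5/3), Interval(-96/7, 6/7)), ProductSet(Rationals, {-10/7, -3/7, -2/49}))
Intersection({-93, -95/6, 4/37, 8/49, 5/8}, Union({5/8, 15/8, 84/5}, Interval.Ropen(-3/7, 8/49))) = {4/37, 5/8}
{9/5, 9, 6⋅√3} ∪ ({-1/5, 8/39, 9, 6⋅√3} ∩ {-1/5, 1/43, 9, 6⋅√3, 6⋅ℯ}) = {-1/5, 9/5, 9, 6⋅√3}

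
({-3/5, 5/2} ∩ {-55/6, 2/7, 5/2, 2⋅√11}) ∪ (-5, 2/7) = (-5, 2/7) ∪ {5/2}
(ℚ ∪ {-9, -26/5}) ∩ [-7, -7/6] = ℚ ∩ [-7, -7/6]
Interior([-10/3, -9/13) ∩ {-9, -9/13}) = ∅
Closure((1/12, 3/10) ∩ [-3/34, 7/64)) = [1/12, 7/64]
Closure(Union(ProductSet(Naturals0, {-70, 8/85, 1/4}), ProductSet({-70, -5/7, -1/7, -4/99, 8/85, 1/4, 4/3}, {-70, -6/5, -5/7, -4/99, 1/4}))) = Union(ProductSet({-70, -5/7, -1/7, -4/99, 8/85, 1/4, 4/3}, {-70, -6/5, -5/7, -4/99, 1/4}), ProductSet(Naturals0, {-70, 8/85, 1/4}))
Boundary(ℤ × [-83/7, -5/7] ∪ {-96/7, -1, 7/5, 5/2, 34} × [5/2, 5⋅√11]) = (ℤ × [-83/7, -5/7]) ∪ ({-96/7, -1, 7/5, 5/2, 34} × [5/2, 5⋅√11])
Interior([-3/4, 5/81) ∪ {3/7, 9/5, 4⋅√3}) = (-3/4, 5/81)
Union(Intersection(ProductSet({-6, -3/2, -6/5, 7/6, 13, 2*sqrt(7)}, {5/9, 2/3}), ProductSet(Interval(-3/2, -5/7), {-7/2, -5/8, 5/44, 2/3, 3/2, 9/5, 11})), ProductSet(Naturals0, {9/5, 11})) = Union(ProductSet({-3/2, -6/5}, {2/3}), ProductSet(Naturals0, {9/5, 11}))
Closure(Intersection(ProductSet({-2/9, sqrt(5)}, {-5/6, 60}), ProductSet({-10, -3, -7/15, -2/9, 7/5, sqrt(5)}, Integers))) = ProductSet({-2/9, sqrt(5)}, {60})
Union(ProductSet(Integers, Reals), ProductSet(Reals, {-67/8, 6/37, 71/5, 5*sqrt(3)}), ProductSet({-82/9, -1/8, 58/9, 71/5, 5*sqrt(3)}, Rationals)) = Union(ProductSet({-82/9, -1/8, 58/9, 71/5, 5*sqrt(3)}, Rationals), ProductSet(Integers, Reals), ProductSet(Reals, {-67/8, 6/37, 71/5, 5*sqrt(3)}))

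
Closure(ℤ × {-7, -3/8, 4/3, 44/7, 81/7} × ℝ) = ℤ × {-7, -3/8, 4/3, 44/7, 81/7} × ℝ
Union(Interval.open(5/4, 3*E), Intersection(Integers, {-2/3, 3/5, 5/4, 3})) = Interval.open(5/4, 3*E)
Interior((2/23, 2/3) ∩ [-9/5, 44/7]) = (2/23, 2/3)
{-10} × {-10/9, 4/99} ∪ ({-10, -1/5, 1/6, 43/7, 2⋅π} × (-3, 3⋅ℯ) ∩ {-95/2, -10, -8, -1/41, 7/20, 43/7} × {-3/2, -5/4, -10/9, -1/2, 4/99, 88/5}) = {-10, 43/7} × {-3/2, -5/4, -10/9, -1/2, 4/99}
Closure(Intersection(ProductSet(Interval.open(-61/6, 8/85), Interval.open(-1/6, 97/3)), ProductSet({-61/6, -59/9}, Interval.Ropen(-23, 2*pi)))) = ProductSet({-59/9}, Interval(-1/6, 2*pi))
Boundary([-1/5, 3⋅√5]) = {-1/5, 3⋅√5}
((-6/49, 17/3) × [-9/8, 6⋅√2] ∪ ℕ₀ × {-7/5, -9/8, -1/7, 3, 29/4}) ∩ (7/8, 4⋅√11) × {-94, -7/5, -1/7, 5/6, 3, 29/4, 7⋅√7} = ({1, 2, …, 13} × {-7/5, -1/7, 3, 29/4}) ∪ ((7/8, 17/3) × {-1/7, 5/6, 3, 29/4})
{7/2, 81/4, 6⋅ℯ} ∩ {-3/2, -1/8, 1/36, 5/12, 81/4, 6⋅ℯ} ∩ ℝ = {81/4, 6⋅ℯ}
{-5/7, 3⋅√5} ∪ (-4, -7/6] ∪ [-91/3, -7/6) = [-91/3, -7/6] ∪ {-5/7, 3⋅√5}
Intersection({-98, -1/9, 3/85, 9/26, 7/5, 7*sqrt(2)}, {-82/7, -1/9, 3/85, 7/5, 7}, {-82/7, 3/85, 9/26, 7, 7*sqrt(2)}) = {3/85}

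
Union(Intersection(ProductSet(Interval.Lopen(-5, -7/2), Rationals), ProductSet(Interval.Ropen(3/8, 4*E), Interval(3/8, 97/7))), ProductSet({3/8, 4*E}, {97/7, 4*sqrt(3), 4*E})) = ProductSet({3/8, 4*E}, {97/7, 4*sqrt(3), 4*E})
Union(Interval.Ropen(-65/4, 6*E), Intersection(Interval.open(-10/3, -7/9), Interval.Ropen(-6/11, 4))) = Interval.Ropen(-65/4, 6*E)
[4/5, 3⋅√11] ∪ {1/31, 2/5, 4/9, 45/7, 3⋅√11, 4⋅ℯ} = {1/31, 2/5, 4/9, 4⋅ℯ} ∪ [4/5, 3⋅√11]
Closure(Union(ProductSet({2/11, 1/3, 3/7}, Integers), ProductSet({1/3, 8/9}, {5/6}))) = Union(ProductSet({1/3, 8/9}, {5/6}), ProductSet({2/11, 1/3, 3/7}, Integers))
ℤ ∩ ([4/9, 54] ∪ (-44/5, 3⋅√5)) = {-8, -7, …, 54}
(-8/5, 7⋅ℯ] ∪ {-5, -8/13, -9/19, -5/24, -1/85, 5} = {-5} ∪ (-8/5, 7⋅ℯ]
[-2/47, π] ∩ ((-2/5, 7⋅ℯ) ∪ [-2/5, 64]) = [-2/47, π]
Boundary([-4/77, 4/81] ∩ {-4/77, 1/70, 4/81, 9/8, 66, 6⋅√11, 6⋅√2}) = {-4/77, 1/70, 4/81}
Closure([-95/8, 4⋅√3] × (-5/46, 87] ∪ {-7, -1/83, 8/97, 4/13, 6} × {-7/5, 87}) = ({-7, -1/83, 8/97, 4/13, 6} × {-7/5, 87}) ∪ ([-95/8, 4⋅√3] × [-5/46, 87])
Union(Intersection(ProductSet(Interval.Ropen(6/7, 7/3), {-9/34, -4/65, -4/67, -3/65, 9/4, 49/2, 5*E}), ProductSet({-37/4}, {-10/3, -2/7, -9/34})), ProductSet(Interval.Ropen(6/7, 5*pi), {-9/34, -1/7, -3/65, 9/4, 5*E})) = ProductSet(Interval.Ropen(6/7, 5*pi), {-9/34, -1/7, -3/65, 9/4, 5*E})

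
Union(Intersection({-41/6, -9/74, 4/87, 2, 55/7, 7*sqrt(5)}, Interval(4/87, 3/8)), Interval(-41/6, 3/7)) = Interval(-41/6, 3/7)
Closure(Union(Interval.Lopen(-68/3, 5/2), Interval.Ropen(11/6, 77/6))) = Interval(-68/3, 77/6)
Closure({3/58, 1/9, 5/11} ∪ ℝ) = ℝ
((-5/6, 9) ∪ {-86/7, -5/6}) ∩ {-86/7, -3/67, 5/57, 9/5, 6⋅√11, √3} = {-86/7, -3/67, 5/57, 9/5, √3}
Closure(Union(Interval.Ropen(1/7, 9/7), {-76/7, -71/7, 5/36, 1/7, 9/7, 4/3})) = Union({-76/7, -71/7, 5/36, 4/3}, Interval(1/7, 9/7))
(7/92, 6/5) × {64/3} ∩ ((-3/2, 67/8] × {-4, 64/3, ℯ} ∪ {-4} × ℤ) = (7/92, 6/5) × {64/3}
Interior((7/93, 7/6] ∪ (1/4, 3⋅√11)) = (7/93, 3⋅√11)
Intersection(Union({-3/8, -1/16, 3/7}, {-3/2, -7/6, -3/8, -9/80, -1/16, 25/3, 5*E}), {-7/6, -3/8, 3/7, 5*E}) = {-7/6, -3/8, 3/7, 5*E}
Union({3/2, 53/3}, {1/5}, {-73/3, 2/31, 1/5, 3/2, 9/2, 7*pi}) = {-73/3, 2/31, 1/5, 3/2, 9/2, 53/3, 7*pi}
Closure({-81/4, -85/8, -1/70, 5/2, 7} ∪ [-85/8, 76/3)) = {-81/4} ∪ [-85/8, 76/3]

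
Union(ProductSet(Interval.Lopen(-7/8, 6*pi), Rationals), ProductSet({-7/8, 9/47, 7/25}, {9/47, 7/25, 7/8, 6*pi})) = Union(ProductSet({-7/8, 9/47, 7/25}, {9/47, 7/25, 7/8, 6*pi}), ProductSet(Interval.Lopen(-7/8, 6*pi), Rationals))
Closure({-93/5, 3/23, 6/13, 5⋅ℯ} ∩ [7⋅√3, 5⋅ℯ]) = {5⋅ℯ}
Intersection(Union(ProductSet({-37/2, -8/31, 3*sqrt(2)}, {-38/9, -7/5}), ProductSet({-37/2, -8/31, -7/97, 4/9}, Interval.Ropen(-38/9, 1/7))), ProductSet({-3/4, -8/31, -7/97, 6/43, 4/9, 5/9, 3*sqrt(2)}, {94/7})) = EmptySet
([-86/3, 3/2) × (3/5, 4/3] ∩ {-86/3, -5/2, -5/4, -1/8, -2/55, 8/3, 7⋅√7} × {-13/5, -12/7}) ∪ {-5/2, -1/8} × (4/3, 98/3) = {-5/2, -1/8} × (4/3, 98/3)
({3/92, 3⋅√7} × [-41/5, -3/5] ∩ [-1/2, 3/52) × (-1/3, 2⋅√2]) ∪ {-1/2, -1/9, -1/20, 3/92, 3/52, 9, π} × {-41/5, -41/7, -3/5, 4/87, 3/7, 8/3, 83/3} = {-1/2, -1/9, -1/20, 3/92, 3/52, 9, π} × {-41/5, -41/7, -3/5, 4/87, 3/7, 8/3, 83/3}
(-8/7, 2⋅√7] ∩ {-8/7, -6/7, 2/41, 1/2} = {-6/7, 2/41, 1/2}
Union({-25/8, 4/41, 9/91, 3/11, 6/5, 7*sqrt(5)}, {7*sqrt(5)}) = {-25/8, 4/41, 9/91, 3/11, 6/5, 7*sqrt(5)}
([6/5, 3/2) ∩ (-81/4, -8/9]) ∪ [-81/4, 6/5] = [-81/4, 6/5]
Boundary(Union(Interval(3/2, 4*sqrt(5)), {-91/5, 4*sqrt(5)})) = {-91/5, 3/2, 4*sqrt(5)}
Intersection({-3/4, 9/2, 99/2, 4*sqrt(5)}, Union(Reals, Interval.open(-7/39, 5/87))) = {-3/4, 9/2, 99/2, 4*sqrt(5)}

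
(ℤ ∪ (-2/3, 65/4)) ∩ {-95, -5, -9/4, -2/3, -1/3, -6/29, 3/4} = {-95, -5, -1/3, -6/29, 3/4}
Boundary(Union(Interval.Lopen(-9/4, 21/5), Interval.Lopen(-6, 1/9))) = {-6, 21/5}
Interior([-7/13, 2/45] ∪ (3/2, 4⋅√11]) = (-7/13, 2/45) ∪ (3/2, 4⋅√11)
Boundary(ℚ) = ℝ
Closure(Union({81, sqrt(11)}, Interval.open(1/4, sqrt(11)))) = Union({81}, Interval(1/4, sqrt(11)))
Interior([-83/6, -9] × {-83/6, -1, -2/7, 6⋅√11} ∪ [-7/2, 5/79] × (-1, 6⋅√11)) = (-7/2, 5/79) × (-1, 6⋅√11)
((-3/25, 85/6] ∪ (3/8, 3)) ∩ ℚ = ℚ ∩ (-3/25, 85/6]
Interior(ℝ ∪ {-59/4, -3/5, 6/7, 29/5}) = ℝ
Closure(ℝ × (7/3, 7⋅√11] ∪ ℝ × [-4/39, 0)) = ℝ × ([-4/39, 0] ∪ [7/3, 7⋅√11])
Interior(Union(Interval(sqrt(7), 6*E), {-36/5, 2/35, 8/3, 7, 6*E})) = Interval.open(sqrt(7), 6*E)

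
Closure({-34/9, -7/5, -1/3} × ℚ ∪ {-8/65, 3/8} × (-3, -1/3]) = ({-34/9, -7/5, -1/3} × ℝ) ∪ ({-8/65, 3/8} × [-3, -1/3])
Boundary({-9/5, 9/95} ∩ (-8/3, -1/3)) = {-9/5}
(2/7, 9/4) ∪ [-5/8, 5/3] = [-5/8, 9/4)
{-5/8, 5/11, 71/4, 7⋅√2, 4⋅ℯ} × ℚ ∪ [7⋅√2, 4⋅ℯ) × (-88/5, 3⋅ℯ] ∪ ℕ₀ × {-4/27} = (ℕ₀ × {-4/27}) ∪ ({-5/8, 5/11, 71/4, 7⋅√2, 4⋅ℯ} × ℚ) ∪ ([7⋅√2, 4⋅ℯ) × (-88/5, 3⋅ℯ])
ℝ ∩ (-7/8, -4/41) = (-7/8, -4/41)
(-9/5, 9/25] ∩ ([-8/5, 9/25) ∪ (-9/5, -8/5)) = (-9/5, 9/25)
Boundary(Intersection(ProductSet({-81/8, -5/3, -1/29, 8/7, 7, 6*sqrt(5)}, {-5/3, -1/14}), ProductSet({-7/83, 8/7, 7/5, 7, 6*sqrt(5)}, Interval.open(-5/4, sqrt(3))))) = ProductSet({8/7, 7, 6*sqrt(5)}, {-1/14})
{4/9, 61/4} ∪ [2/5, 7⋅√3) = [2/5, 7⋅√3) ∪ {61/4}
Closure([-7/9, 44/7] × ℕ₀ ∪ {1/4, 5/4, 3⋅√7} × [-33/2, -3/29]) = ([-7/9, 44/7] × ℕ₀) ∪ ({1/4, 5/4, 3⋅√7} × [-33/2, -3/29])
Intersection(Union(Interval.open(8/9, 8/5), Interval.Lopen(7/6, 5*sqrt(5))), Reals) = Interval.Lopen(8/9, 5*sqrt(5))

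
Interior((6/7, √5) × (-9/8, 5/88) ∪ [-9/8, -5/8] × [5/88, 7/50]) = ((-9/8, -5/8) × (5/88, 7/50)) ∪ ((6/7, √5) × (-9/8, 5/88))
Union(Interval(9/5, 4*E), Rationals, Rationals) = Union(Interval(9/5, 4*E), Rationals)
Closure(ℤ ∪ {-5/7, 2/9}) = ℤ ∪ {-5/7, 2/9}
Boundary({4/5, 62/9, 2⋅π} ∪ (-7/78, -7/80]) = {-7/78, -7/80, 4/5, 62/9, 2⋅π}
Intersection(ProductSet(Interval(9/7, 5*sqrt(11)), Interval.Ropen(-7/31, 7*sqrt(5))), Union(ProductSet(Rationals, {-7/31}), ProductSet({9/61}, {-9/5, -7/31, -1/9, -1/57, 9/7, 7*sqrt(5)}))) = ProductSet(Intersection(Interval(9/7, 5*sqrt(11)), Rationals), {-7/31})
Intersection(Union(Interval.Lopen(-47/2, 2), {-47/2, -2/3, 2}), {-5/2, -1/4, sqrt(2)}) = {-5/2, -1/4, sqrt(2)}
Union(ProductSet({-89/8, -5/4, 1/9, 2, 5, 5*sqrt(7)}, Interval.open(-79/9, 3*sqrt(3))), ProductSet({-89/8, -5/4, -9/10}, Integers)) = Union(ProductSet({-89/8, -5/4, -9/10}, Integers), ProductSet({-89/8, -5/4, 1/9, 2, 5, 5*sqrt(7)}, Interval.open(-79/9, 3*sqrt(3))))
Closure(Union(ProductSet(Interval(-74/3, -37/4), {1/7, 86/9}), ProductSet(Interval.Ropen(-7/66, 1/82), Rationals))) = Union(ProductSet(Interval(-74/3, -37/4), {1/7, 86/9}), ProductSet(Interval(-7/66, 1/82), Reals))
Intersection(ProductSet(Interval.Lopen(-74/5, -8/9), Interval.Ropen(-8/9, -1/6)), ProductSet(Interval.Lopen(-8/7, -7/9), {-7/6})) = EmptySet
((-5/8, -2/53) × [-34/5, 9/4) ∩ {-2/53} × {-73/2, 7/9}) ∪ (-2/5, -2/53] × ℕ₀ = (-2/5, -2/53] × ℕ₀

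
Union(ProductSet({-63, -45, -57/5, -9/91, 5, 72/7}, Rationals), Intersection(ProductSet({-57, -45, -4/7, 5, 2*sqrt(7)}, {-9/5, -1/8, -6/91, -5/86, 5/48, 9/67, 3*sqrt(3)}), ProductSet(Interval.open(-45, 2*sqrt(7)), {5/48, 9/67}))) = Union(ProductSet({-4/7, 5}, {5/48, 9/67}), ProductSet({-63, -45, -57/5, -9/91, 5, 72/7}, Rationals))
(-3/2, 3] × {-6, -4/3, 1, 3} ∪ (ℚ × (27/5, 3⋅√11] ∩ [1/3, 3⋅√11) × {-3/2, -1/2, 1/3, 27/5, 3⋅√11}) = ((-3/2, 3] × {-6, -4/3, 1, 3}) ∪ ((ℚ ∩ [1/3, 3⋅√11)) × {3⋅√11})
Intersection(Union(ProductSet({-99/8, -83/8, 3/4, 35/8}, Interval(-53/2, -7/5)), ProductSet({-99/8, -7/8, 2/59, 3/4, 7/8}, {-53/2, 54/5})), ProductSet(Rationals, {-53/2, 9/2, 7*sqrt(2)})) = ProductSet({-99/8, -83/8, -7/8, 2/59, 3/4, 7/8, 35/8}, {-53/2})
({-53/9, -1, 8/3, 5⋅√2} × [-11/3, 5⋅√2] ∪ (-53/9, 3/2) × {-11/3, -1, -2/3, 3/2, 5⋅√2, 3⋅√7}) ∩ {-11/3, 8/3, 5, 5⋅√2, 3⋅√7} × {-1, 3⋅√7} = ({-11/3} × {-1, 3⋅√7}) ∪ ({8/3, 5⋅√2} × {-1})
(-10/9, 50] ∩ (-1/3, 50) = (-1/3, 50)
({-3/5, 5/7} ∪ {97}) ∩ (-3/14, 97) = {5/7}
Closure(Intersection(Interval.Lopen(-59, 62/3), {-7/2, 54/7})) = {-7/2, 54/7}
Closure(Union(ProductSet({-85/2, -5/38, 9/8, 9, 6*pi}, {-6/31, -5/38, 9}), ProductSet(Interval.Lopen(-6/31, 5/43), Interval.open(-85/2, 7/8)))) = Union(ProductSet({-6/31, 5/43}, Interval(-85/2, 7/8)), ProductSet({-85/2, -5/38, 9/8, 9, 6*pi}, {-6/31, -5/38, 9}), ProductSet(Interval(-6/31, 5/43), {-85/2, 7/8}), ProductSet(Interval.Lopen(-6/31, 5/43), Interval.open(-85/2, 7/8)))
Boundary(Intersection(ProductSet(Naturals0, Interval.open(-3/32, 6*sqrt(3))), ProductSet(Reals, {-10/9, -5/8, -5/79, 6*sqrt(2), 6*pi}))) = ProductSet(Naturals0, {-5/79, 6*sqrt(2)})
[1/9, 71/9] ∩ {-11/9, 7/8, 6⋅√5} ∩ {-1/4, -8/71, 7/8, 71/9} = {7/8}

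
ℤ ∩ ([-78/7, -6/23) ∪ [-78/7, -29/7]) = {-11, -10, …, -1}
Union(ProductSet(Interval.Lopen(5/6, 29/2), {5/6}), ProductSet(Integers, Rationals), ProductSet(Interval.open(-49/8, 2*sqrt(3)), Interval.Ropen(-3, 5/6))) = Union(ProductSet(Integers, Rationals), ProductSet(Interval.open(-49/8, 2*sqrt(3)), Interval.Ropen(-3, 5/6)), ProductSet(Interval.Lopen(5/6, 29/2), {5/6}))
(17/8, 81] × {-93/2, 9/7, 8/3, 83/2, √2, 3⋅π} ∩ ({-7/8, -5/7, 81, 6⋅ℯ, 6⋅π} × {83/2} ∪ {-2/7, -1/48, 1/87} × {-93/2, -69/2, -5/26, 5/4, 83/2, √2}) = {81, 6⋅ℯ, 6⋅π} × {83/2}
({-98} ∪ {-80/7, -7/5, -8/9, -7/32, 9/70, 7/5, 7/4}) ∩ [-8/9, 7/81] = {-8/9, -7/32}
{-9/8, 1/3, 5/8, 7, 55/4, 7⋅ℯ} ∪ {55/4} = {-9/8, 1/3, 5/8, 7, 55/4, 7⋅ℯ}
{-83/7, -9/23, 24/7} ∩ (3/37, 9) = {24/7}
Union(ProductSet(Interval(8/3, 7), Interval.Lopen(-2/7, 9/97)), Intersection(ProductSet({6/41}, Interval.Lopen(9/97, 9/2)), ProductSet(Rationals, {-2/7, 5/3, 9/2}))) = Union(ProductSet({6/41}, {5/3, 9/2}), ProductSet(Interval(8/3, 7), Interval.Lopen(-2/7, 9/97)))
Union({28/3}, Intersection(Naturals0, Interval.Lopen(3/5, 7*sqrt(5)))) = Union({28/3}, Range(1, 16, 1))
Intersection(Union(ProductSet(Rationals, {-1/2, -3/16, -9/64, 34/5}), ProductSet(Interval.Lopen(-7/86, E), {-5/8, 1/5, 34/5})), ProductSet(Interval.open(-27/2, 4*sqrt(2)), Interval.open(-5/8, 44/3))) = Union(ProductSet(Intersection(Interval.open(-27/2, 4*sqrt(2)), Rationals), {-1/2, -3/16, -9/64, 34/5}), ProductSet(Interval.Lopen(-7/86, E), {1/5, 34/5}))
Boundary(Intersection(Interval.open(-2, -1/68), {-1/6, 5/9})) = {-1/6}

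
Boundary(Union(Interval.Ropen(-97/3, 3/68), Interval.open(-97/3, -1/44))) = {-97/3, 3/68}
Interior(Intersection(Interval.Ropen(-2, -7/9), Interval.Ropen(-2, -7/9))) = Interval.open(-2, -7/9)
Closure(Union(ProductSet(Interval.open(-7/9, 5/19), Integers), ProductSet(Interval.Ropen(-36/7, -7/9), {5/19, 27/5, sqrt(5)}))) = Union(ProductSet(Interval(-36/7, -7/9), {5/19, 27/5, sqrt(5)}), ProductSet(Interval(-7/9, 5/19), Integers))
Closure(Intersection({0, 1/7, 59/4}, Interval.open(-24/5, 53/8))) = {0, 1/7}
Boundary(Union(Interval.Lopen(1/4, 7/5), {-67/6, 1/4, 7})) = {-67/6, 1/4, 7/5, 7}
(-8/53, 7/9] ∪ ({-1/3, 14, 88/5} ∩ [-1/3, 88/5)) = {-1/3, 14} ∪ (-8/53, 7/9]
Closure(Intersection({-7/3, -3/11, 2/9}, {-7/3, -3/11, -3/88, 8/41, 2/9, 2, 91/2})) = {-7/3, -3/11, 2/9}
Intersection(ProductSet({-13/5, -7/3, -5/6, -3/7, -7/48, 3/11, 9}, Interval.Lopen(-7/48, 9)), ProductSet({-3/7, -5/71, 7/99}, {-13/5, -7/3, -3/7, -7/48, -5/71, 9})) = ProductSet({-3/7}, {-5/71, 9})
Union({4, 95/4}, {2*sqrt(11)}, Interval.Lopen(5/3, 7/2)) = Union({4, 95/4, 2*sqrt(11)}, Interval.Lopen(5/3, 7/2))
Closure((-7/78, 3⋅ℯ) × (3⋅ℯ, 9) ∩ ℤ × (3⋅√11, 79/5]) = ∅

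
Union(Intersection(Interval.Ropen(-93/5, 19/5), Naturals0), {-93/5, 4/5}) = Union({-93/5, 4/5}, Range(0, 4, 1))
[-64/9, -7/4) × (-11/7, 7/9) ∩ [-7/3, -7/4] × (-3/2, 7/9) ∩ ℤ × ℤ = {-2} × {-1, 0}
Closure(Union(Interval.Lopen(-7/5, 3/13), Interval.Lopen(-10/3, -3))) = Union(Interval(-10/3, -3), Interval(-7/5, 3/13))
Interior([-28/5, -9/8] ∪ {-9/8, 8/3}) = (-28/5, -9/8)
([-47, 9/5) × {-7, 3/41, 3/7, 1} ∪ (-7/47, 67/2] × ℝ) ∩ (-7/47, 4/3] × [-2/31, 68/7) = (-7/47, 4/3] × [-2/31, 68/7)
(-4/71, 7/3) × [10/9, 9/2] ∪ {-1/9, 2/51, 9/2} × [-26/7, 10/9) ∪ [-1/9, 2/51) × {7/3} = ([-1/9, 2/51) × {7/3}) ∪ ({-1/9, 2/51, 9/2} × [-26/7, 10/9)) ∪ ((-4/71, 7/3) × [10/9, 9/2])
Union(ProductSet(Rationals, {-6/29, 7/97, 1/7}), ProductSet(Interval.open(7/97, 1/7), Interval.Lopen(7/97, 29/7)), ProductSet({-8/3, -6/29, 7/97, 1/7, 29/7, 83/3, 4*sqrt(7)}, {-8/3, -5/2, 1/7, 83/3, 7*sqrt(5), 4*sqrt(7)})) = Union(ProductSet({-8/3, -6/29, 7/97, 1/7, 29/7, 83/3, 4*sqrt(7)}, {-8/3, -5/2, 1/7, 83/3, 7*sqrt(5), 4*sqrt(7)}), ProductSet(Interval.open(7/97, 1/7), Interval.Lopen(7/97, 29/7)), ProductSet(Rationals, {-6/29, 7/97, 1/7}))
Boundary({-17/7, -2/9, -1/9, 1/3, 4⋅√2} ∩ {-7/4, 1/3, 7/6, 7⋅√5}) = {1/3}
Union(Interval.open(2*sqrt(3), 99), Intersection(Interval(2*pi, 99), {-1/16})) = Interval.open(2*sqrt(3), 99)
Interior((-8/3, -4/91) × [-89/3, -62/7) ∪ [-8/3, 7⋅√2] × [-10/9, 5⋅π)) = ((-8/3, -4/91) × (-89/3, -62/7)) ∪ ((-8/3, 7⋅√2) × (-10/9, 5⋅π))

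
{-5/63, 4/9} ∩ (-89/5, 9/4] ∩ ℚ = {-5/63, 4/9}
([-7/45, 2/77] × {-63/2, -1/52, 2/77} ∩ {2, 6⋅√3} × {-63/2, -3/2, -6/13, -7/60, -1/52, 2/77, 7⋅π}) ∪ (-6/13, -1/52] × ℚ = (-6/13, -1/52] × ℚ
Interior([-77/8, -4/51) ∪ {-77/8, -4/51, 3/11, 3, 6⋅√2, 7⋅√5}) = (-77/8, -4/51)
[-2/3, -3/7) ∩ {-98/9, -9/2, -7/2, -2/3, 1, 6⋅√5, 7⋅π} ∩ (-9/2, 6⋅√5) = {-2/3}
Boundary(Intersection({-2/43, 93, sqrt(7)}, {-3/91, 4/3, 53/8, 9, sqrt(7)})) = {sqrt(7)}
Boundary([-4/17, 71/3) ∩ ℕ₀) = {0, 1, …, 23}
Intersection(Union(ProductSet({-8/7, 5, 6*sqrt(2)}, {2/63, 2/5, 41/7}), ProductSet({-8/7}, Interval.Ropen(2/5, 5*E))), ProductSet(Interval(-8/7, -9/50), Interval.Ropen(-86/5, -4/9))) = EmptySet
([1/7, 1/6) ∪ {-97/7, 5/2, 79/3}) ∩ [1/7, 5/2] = [1/7, 1/6) ∪ {5/2}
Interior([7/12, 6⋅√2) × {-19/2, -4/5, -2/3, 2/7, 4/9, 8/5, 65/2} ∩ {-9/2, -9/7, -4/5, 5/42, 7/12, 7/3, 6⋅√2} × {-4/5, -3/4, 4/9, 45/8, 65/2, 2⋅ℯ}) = ∅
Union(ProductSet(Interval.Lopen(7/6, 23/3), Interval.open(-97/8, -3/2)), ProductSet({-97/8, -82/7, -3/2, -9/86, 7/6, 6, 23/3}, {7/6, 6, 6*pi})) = Union(ProductSet({-97/8, -82/7, -3/2, -9/86, 7/6, 6, 23/3}, {7/6, 6, 6*pi}), ProductSet(Interval.Lopen(7/6, 23/3), Interval.open(-97/8, -3/2)))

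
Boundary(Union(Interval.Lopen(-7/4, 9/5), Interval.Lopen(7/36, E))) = {-7/4, E}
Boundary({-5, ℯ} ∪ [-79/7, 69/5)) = {-79/7, 69/5}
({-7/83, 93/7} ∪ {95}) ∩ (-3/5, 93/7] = {-7/83, 93/7}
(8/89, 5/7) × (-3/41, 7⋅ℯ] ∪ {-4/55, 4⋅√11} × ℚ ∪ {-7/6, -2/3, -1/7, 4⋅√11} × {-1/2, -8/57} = ({-4/55, 4⋅√11} × ℚ) ∪ ({-7/6, -2/3, -1/7, 4⋅√11} × {-1/2, -8/57}) ∪ ((8/89, 5/7) × (-3/41, 7⋅ℯ])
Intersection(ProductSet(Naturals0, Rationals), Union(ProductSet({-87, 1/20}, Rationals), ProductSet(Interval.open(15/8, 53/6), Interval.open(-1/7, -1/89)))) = ProductSet(Range(2, 9, 1), Intersection(Interval.open(-1/7, -1/89), Rationals))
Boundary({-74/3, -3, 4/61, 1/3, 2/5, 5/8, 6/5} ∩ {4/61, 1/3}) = {4/61, 1/3}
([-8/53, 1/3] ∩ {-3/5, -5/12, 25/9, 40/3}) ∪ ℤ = ℤ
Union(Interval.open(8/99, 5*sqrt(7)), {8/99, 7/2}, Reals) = Interval(-oo, oo)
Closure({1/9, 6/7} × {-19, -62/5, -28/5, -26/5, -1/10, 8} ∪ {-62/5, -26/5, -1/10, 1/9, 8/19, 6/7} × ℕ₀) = ({-62/5, -26/5, -1/10, 1/9, 8/19, 6/7} × ℕ₀) ∪ ({1/9, 6/7} × {-19, -62/5, -28/5, -26/5, -1/10, 8})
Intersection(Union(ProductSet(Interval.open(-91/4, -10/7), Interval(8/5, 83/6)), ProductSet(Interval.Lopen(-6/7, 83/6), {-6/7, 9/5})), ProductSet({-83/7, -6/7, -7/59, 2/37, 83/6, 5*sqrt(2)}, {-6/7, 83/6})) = Union(ProductSet({-83/7}, {83/6}), ProductSet({-7/59, 2/37, 83/6, 5*sqrt(2)}, {-6/7}))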